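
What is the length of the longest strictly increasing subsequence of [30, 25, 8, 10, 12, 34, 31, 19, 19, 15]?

4

One longest increasing subsequence is 8, 10, 12, 34 (positions 3,4,5,6), of length 4; no longer one exists.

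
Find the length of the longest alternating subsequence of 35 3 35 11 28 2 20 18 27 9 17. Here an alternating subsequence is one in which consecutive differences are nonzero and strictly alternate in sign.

11

A longest alternating subsequence is 35, 3, 35, 11, 28, 2, 20, 18, 27, 9, 17 (positions 1,2,3,4,5,6,7,8,9,10,11); its 10 consecutive differences strictly alternate in sign, and length 11 is optimal.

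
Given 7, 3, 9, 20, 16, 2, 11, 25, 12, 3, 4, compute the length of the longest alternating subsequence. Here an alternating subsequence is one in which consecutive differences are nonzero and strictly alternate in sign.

7

Track the best alternating length ending on an up-step vs a down-step at each position: up/down = 1/1, 1/2, 3/1, 3/1, 3/4, 1/4, 5/4, 5/1, 5/6, 5/6, 7/6.
The maximum over both is 7; one such subsequence is 7, 3, 9, 2, 11, 3, 4.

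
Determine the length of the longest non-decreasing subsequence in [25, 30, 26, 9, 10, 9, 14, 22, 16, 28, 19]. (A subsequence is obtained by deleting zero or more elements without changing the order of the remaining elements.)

5

One longest non-decreasing subsequence is 9, 10, 14, 22, 28 (positions 4,5,7,8,10), of length 5; no longer one exists.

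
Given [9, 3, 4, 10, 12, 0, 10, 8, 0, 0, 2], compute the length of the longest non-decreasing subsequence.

4

Scanning left to right, the best length ending at each element is: 9→1, 3→1, 4→2, 10→3, 12→4, 0→1, 10→4, 8→3, 0→2, 0→3, 2→4.
So the longest non-decreasing subsequence has length 4, e.g. 3, 4, 10, 12.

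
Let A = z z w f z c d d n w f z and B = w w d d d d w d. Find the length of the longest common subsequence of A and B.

4

Backtracking the LCS table gives one alignment: w (A3,B2) → d (A7,B5) → d (A8,B6) → w (A10,B7).
So the longest common subsequence has length 4.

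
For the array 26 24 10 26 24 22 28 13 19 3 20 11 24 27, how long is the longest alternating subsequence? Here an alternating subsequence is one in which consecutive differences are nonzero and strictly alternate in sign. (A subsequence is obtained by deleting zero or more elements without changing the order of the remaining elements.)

A longest alternating subsequence is 26, 24, 26, 24, 28, 13, 19, 3, 20, 11, 24 (positions 1,2,4,5,7,8,9,10,11,12,13); its 10 consecutive differences strictly alternate in sign, and length 11 is optimal.

11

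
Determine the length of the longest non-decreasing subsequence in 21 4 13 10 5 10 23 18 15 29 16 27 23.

Let dp[i] be the longest non-decreasing subsequence ending at position i. Then dp = [1, 1, 2, 2, 2, 3, 4, 4, 4, 5, 5, 6, 6].
The maximum is 6; one witness is 4, 10, 10, 15, 16, 27 at positions 2,4,6,9,11,12.

6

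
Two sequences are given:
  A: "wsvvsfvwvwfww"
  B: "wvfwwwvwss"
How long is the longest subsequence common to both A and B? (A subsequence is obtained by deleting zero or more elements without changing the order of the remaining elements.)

7

A longest common subsequence is wvfwwww (length 7); the LCS DP confirms no longer common subsequence exists.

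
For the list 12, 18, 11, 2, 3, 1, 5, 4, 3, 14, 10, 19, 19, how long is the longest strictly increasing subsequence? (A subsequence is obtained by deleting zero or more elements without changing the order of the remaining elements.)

5

One longest increasing subsequence is 2, 3, 5, 14, 19 (positions 4,5,7,10,12), of length 5; no longer one exists.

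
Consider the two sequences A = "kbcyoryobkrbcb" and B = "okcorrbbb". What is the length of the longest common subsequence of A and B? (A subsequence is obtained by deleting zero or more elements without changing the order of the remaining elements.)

7

Backtracking the LCS table gives one alignment: k (A1,B2) → c (A3,B3) → o (A5,B4) → r (A6,B6) → b (A9,B7) → b (A12,B8) → b (A14,B9).
So the longest common subsequence has length 7.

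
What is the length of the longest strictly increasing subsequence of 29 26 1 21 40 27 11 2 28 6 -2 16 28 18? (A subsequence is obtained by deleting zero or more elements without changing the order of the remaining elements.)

Let dp[i] be the longest increasing subsequence ending at position i. Then dp = [1, 1, 1, 2, 3, 3, 2, 2, 4, 3, 1, 4, 5, 5].
The maximum is 5; one witness is 1, 2, 6, 16, 28 at positions 3,8,10,12,13.

5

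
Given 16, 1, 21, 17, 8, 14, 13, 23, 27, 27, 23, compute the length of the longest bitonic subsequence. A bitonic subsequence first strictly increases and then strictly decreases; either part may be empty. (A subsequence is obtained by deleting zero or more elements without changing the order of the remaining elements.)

Let inc[i] be the LIS ending at i and dec[i] the longest strictly decreasing subsequence starting at i. inc = [1, 1, 2, 2, 2, 3, 3, 4, 5, 5, 4], dec = [3, 1, 4, 3, 1, 2, 1, 1, 2, 2, 1].
max_i inc[i]+dec[i]−1 = 6, with one witness 1, 8, 14, 23, 27, 23.

6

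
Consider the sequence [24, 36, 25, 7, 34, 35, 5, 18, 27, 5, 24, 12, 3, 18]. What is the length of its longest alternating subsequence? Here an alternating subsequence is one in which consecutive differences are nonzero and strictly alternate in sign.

Track the best alternating length ending on an up-step vs a down-step at each position: up/down = 1/1, 2/1, 2/3, 1/3, 4/3, 4/3, 1/5, 6/5, 6/5, 1/7, 8/7, 8/9, 1/9, 10/9.
The maximum over both is 10; one such subsequence is 24, 36, 25, 34, 5, 18, 5, 24, 12, 18.

10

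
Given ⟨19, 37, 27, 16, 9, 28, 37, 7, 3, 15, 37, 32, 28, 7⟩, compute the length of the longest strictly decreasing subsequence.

Let dp[i] be the longest decreasing subsequence ending at position i. Then dp = [1, 1, 2, 3, 4, 2, 1, 5, 6, 4, 1, 2, 3, 5].
The maximum is 6; one witness is 37, 27, 16, 9, 7, 3 at positions 2,3,4,5,8,9.

6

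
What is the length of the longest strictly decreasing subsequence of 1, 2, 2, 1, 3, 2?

2

One longest decreasing subsequence is 2, 1 (positions 2,4), of length 2; no longer one exists.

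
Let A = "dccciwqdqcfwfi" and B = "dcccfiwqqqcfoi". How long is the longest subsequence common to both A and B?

A longest common subsequence is dccciwqqcfi (length 11); the LCS DP confirms no longer common subsequence exists.

11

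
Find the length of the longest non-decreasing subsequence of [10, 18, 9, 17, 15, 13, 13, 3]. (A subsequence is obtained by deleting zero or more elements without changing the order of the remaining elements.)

3

Let dp[i] be the longest non-decreasing subsequence ending at position i. Then dp = [1, 2, 1, 2, 2, 2, 3, 1].
The maximum is 3; one witness is 10, 13, 13 at positions 1,6,7.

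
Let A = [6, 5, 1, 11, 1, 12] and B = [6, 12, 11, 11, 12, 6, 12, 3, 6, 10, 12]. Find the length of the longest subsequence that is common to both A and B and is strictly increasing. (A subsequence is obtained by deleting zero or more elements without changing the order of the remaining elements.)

For each value that appears in both, track the longest common increasing run ending there.
The best achievable length is 3; one witness is 6, 11, 12 (A-positions 1,4,6, B-positions 1,3,5).

3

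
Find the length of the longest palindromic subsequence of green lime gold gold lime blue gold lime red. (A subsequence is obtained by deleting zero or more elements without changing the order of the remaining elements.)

5

One longest palindromic subsequence is lime gold blue gold lime (positions 2,3,6,7,8); it reads the same forward and backward, and the interval DP gives dp[1][9] = 5.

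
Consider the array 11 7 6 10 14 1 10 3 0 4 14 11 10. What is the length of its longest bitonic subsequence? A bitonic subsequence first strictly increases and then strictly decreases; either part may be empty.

6

One longest bitonic subsequence is 7, 10, 14, 10, 3, 0 (positions 2,4,5,7,8,9): it rises to 14 then falls. Length 6 is optimal.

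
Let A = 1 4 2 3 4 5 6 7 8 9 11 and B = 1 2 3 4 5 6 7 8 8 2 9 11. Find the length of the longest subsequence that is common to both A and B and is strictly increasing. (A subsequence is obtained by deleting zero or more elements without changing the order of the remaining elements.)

10

For each value that appears in both, track the longest common increasing run ending there.
The best achievable length is 10; one witness is 1, 2, 3, 4, 5, 6, 7, 8, 9, 11 (A-positions 1,3,4,5,6,7,8,9,10,11, B-positions 1,2,3,4,5,6,7,8,11,12).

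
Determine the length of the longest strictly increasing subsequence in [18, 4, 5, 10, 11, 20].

5

Scanning left to right, the best length ending at each element is: 18→1, 4→1, 5→2, 10→3, 11→4, 20→5.
So the longest increasing subsequence has length 5, e.g. 4, 5, 10, 11, 20.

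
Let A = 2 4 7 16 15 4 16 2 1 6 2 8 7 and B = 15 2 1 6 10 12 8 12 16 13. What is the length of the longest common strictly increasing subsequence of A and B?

3

A longest common strictly increasing subsequence is 2, 6, 8 (length 3); it appears in order in both A and B, and no longer such subsequence exists.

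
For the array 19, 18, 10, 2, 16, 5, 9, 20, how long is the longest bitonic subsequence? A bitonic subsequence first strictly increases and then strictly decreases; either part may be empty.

One longest bitonic subsequence is 19, 18, 16, 9 (positions 1,2,5,7): it rises to 19 then falls. Length 4 is optimal.

4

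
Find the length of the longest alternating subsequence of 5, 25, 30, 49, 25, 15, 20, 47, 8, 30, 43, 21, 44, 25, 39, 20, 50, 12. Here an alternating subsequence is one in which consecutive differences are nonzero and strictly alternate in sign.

13

A longest alternating subsequence is 5, 25, 15, 20, 8, 30, 21, 44, 25, 39, 20, 50, 12 (positions 1,2,6,7,9,10,12,13,14,15,16,17,18); its 12 consecutive differences strictly alternate in sign, and length 13 is optimal.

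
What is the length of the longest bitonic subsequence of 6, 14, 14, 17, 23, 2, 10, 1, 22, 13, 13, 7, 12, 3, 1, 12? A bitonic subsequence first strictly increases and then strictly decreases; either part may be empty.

9

Let inc[i] be the LIS ending at i and dec[i] the longest strictly decreasing subsequence starting at i. inc = [1, 2, 2, 3, 4, 1, 2, 1, 4, 3, 3, 2, 3, 2, 1, 3], dec = [3, 5, 5, 5, 6, 2, 4, 1, 5, 4, 4, 3, 3, 2, 1, 1].
max_i inc[i]+dec[i]−1 = 9, with one witness 6, 14, 17, 23, 22, 13, 12, 3, 1.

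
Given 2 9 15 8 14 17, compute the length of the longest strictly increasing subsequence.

4

Let dp[i] be the longest increasing subsequence ending at position i. Then dp = [1, 2, 3, 2, 3, 4].
The maximum is 4; one witness is 2, 9, 15, 17 at positions 1,2,3,6.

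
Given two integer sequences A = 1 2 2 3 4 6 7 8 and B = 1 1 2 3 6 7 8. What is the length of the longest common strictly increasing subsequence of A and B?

A longest common strictly increasing subsequence is 1, 2, 3, 6, 7, 8 (length 6); it appears in order in both A and B, and no longer such subsequence exists.

6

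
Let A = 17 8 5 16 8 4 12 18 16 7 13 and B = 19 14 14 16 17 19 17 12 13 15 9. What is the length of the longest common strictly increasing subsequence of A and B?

A longest common strictly increasing subsequence is 12, 13 (length 2); it appears in order in both A and B, and no longer such subsequence exists.

2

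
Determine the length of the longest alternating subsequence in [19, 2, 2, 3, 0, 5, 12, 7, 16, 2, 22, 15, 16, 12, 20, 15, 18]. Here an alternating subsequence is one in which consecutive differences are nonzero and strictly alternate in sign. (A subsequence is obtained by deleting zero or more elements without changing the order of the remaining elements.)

Track the best alternating length ending on an up-step vs a down-step at each position: up/down = 1/1, 1/2, 1/2, 3/2, 1/4, 5/2, 5/2, 5/6, 7/2, 5/8, 9/1, 9/10, 11/10, 9/12, 13/10, 13/14, 15/14.
The maximum over both is 15; one such subsequence is 19, 2, 3, 0, 12, 7, 16, 2, 22, 15, 16, 12, 20, 15, 18.

15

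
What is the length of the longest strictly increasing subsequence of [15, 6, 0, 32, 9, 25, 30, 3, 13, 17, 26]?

One longest increasing subsequence is 6, 9, 13, 17, 26 (positions 2,5,9,10,11), of length 5; no longer one exists.

5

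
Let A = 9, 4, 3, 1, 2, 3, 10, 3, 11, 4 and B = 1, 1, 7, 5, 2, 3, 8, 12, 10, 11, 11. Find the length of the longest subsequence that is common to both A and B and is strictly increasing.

5

A longest common strictly increasing subsequence is 1, 2, 3, 10, 11 (length 5); it appears in order in both A and B, and no longer such subsequence exists.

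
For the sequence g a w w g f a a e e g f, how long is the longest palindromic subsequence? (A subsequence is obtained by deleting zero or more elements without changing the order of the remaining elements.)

Using dp[i][j] = 2 + dp[i+1][j−1] if the ends match, else max(dp[i+1][j], dp[i][j−1]):
dp[1][12] = 6. A witness is gawwag at positions 1,2,3,4,8,11.

6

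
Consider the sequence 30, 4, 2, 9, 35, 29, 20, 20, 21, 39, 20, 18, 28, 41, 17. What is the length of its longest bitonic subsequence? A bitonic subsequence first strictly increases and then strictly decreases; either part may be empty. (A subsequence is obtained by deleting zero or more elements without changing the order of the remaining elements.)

One longest bitonic subsequence is 4, 9, 35, 29, 21, 20, 18, 17 (positions 2,4,5,6,9,11,12,15): it rises to 35 then falls. Length 8 is optimal.

8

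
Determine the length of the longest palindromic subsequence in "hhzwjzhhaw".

7

One longest palindromic subsequence is hhzjzhh (positions 1,2,3,5,6,7,8); it reads the same forward and backward, and the interval DP gives dp[1][10] = 7.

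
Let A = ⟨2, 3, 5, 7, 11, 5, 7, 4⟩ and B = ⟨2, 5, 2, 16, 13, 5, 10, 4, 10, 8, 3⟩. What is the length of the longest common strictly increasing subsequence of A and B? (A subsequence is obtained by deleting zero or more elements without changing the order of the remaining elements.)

2

A longest common strictly increasing subsequence is 2, 5 (length 2); it appears in order in both A and B, and no longer such subsequence exists.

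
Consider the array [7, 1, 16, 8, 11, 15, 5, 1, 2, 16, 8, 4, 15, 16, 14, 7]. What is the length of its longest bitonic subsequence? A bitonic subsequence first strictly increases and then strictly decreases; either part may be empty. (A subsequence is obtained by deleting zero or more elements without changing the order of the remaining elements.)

8

Let inc[i] be the LIS ending at i and dec[i] the longest strictly decreasing subsequence starting at i. inc = [1, 1, 2, 2, 3, 4, 2, 1, 2, 5, 3, 3, 4, 5, 4, 4], dec = [3, 1, 4, 3, 3, 3, 2, 1, 1, 4, 2, 1, 3, 3, 2, 1].
max_i inc[i]+dec[i]−1 = 8, with one witness 7, 8, 11, 15, 16, 15, 14, 7.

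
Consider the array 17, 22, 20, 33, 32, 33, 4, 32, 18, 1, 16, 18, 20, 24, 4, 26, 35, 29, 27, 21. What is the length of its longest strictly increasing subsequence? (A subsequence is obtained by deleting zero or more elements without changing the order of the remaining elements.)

7

One longest increasing subsequence is 4, 16, 18, 20, 24, 26, 35 (positions 7,11,12,13,14,16,17), of length 7; no longer one exists.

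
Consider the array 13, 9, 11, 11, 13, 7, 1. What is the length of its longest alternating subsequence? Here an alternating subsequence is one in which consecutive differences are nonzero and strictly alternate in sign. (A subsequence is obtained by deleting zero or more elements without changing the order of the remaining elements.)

A longest alternating subsequence is 13, 9, 11, 7 (positions 1,2,3,6); its 3 consecutive differences strictly alternate in sign, and length 4 is optimal.

4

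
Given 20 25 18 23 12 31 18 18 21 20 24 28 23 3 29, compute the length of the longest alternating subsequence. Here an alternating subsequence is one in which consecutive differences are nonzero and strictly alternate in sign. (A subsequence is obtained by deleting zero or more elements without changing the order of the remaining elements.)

12

A longest alternating subsequence is 20, 25, 18, 23, 12, 31, 18, 21, 20, 24, 23, 29 (positions 1,2,3,4,5,6,7,9,10,11,13,15); its 11 consecutive differences strictly alternate in sign, and length 12 is optimal.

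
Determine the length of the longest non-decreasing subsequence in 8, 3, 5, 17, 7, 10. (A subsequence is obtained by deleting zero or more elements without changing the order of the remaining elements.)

One longest non-decreasing subsequence is 3, 5, 7, 10 (positions 2,3,5,6), of length 4; no longer one exists.

4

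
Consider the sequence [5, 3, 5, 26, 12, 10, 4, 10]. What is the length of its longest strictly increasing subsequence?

3

One longest increasing subsequence is 3, 5, 26 (positions 2,3,4), of length 3; no longer one exists.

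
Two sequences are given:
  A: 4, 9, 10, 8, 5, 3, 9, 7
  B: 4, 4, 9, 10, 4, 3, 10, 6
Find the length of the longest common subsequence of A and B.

4

Backtracking the LCS table gives one alignment: 4 (A1,B2) → 9 (A2,B3) → 10 (A3,B4) → 3 (A6,B6).
So the longest common subsequence has length 4.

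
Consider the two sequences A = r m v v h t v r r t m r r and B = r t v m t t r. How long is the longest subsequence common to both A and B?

Backtracking the LCS table gives one alignment: r (A1,B1) → m (A2,B4) → t (A6,B5) → t (A10,B6) → r (A13,B7).
So the longest common subsequence has length 5.

5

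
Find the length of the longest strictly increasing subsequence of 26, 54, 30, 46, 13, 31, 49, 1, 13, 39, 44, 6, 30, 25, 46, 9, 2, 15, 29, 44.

6

Let dp[i] be the longest increasing subsequence ending at position i. Then dp = [1, 2, 2, 3, 1, 3, 4, 1, 2, 4, 5, 2, 3, 3, 6, 3, 2, 4, 5, 6].
The maximum is 6; one witness is 26, 30, 31, 39, 44, 46 at positions 1,3,6,10,11,15.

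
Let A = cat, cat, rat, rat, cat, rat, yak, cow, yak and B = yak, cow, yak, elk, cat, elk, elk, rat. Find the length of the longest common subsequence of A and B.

3

A longest common subsequence is yak, cow, yak (length 3); the LCS DP confirms no longer common subsequence exists.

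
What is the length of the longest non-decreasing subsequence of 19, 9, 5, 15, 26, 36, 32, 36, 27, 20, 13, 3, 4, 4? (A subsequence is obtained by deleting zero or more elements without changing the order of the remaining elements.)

Let dp[i] be the longest non-decreasing subsequence ending at position i. Then dp = [1, 1, 1, 2, 3, 4, 4, 5, 4, 3, 2, 1, 2, 3].
The maximum is 5; one witness is 9, 15, 26, 36, 36 at positions 2,4,5,6,8.

5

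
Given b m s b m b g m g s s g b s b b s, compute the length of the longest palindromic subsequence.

10

Using dp[i][j] = 2 + dp[i+1][j−1] if the ends match, else max(dp[i+1][j], dp[i][j−1]):
dp[1][17] = 10. A witness is sbbgssgbbs at positions 3,4,6,9,10,11,12,15,16,17.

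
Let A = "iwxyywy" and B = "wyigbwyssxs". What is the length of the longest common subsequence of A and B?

Backtracking the LCS table gives one alignment: w (A2,B1) → y (A4,B2) → w (A6,B6) → y (A7,B7).
So the longest common subsequence has length 4.

4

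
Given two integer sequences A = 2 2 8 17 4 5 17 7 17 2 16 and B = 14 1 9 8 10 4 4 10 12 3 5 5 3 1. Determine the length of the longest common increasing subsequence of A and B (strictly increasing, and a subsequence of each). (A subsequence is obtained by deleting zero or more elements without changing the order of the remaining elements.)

A longest common strictly increasing subsequence is 4, 5 (length 2); it appears in order in both A and B, and no longer such subsequence exists.

2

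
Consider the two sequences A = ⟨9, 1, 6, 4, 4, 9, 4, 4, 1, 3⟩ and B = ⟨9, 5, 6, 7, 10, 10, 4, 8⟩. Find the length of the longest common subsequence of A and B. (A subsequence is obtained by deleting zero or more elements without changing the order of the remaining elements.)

A longest common subsequence is 9, 6, 4 (length 3); the LCS DP confirms no longer common subsequence exists.

3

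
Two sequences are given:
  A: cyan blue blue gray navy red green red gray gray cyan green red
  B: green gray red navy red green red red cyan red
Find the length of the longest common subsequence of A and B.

Backtracking the LCS table gives one alignment: gray (A4,B2) → navy (A5,B4) → red (A6,B5) → green (A7,B6) → red (A8,B8) → cyan (A11,B9) → red (A13,B10).
So the longest common subsequence has length 7.

7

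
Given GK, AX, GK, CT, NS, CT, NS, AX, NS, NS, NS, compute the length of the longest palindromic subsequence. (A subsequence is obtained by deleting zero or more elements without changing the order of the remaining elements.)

One longest palindromic subsequence is NS NS NS NS NS (positions 5,7,9,10,11); it reads the same forward and backward, and the interval DP gives dp[1][11] = 5.

5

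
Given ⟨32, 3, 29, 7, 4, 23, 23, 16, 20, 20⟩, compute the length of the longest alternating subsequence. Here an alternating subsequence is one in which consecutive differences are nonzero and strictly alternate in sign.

Track the best alternating length ending on an up-step vs a down-step at each position: up/down = 1/1, 1/2, 3/2, 3/4, 3/4, 5/4, 5/4, 5/6, 7/6, 7/6.
The maximum over both is 7; one such subsequence is 32, 3, 29, 7, 23, 16, 20.

7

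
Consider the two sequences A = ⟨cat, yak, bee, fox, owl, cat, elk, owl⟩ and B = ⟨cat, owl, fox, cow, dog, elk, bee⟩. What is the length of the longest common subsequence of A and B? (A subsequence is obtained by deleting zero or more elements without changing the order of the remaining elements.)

Backtracking the LCS table gives one alignment: cat (A1,B1) → fox (A4,B3) → elk (A7,B6).
So the longest common subsequence has length 3.

3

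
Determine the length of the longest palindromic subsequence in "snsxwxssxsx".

7

Using dp[i][j] = 2 + dp[i+1][j−1] if the ends match, else max(dp[i+1][j], dp[i][j−1]):
dp[1][11] = 7. A witness is ssxwxss at positions 1,3,4,5,6,8,10.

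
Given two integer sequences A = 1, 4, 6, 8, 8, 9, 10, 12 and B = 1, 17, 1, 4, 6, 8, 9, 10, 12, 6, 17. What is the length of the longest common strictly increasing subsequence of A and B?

For each value that appears in both, track the longest common increasing run ending there.
The best achievable length is 7; one witness is 1, 4, 6, 8, 9, 10, 12 (A-positions 1,2,3,4,6,7,8, B-positions 1,4,5,6,7,8,9).

7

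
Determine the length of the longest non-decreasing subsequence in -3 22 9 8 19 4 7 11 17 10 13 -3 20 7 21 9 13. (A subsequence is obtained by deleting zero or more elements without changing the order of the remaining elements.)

Let dp[i] be the longest non-decreasing subsequence ending at position i. Then dp = [1, 2, 2, 2, 3, 2, 3, 4, 5, 4, 5, 2, 6, 4, 7, 5, 6].
The maximum is 7; one witness is -3, 4, 7, 11, 17, 20, 21 at positions 1,6,7,8,9,13,15.

7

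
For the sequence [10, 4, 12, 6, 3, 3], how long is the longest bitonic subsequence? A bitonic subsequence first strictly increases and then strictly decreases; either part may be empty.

Let inc[i] be the LIS ending at i and dec[i] the longest strictly decreasing subsequence starting at i. inc = [1, 1, 2, 2, 1, 1], dec = [3, 2, 3, 2, 1, 1].
max_i inc[i]+dec[i]−1 = 4, with one witness 10, 12, 6, 3.

4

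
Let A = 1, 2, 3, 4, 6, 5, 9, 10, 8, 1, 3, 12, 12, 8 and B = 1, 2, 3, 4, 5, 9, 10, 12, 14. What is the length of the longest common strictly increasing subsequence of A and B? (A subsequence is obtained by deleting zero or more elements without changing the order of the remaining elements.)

8

For each value that appears in both, track the longest common increasing run ending there.
The best achievable length is 8; one witness is 1, 2, 3, 4, 5, 9, 10, 12 (A-positions 1,2,3,4,6,7,8,12, B-positions 1,2,3,4,5,6,7,8).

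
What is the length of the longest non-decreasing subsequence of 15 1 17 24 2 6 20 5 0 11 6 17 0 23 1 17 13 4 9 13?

6

Let dp[i] be the longest non-decreasing subsequence ending at position i. Then dp = [1, 1, 2, 3, 2, 3, 4, 3, 1, 4, 4, 5, 2, 6, 3, 6, 5, 4, 5, 6].
The maximum is 6; one witness is 1, 2, 6, 11, 17, 23 at positions 2,5,6,10,12,14.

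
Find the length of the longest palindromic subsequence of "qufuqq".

Using dp[i][j] = 2 + dp[i+1][j−1] if the ends match, else max(dp[i+1][j], dp[i][j−1]):
dp[1][6] = 5. A witness is qufuq at positions 1,2,3,4,6.

5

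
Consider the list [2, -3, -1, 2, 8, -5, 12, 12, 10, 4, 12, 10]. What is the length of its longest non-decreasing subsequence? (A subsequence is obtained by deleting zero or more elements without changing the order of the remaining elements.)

7

Let dp[i] be the longest non-decreasing subsequence ending at position i. Then dp = [1, 1, 2, 3, 4, 1, 5, 6, 5, 4, 7, 6].
The maximum is 7; one witness is -3, -1, 2, 8, 12, 12, 12 at positions 2,3,4,5,7,8,11.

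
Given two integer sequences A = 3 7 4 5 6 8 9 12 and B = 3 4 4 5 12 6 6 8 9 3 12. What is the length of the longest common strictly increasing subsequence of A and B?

7

A longest common strictly increasing subsequence is 3, 4, 5, 6, 8, 9, 12 (length 7); it appears in order in both A and B, and no longer such subsequence exists.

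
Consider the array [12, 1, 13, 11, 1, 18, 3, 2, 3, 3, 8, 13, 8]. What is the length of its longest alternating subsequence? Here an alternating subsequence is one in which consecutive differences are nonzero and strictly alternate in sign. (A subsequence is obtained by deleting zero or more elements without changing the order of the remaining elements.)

8

Track the best alternating length ending on an up-step vs a down-step at each position: up/down = 1/1, 1/2, 3/1, 3/4, 1/4, 5/1, 5/6, 5/6, 7/6, 7/6, 7/6, 7/6, 7/8.
The maximum over both is 8; one such subsequence is 12, 1, 13, 11, 18, 3, 13, 8.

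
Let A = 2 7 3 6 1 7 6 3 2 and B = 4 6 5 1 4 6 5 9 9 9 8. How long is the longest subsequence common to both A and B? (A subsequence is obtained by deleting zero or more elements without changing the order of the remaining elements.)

3

A longest common subsequence is 6, 1, 6 (length 3); the LCS DP confirms no longer common subsequence exists.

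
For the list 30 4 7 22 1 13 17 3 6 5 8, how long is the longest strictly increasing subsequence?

Let dp[i] be the longest increasing subsequence ending at position i. Then dp = [1, 1, 2, 3, 1, 3, 4, 2, 3, 3, 4].
The maximum is 4; one witness is 4, 7, 13, 17 at positions 2,3,6,7.

4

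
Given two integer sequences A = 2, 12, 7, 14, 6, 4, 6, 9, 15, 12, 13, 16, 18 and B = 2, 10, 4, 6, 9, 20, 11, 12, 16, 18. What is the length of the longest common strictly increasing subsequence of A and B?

A longest common strictly increasing subsequence is 2, 4, 6, 9, 12, 16, 18 (length 7); it appears in order in both A and B, and no longer such subsequence exists.

7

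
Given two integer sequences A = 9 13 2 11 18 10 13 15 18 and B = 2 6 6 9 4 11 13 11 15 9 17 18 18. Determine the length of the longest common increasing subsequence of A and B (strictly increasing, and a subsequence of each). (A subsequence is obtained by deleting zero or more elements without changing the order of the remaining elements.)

5

For each value that appears in both, track the longest common increasing run ending there.
The best achievable length is 5; one witness is 2, 11, 13, 15, 18 (A-positions 3,4,7,8,9, B-positions 1,6,7,9,12).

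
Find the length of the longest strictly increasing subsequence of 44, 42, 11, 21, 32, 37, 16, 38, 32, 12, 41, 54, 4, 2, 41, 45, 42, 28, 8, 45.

One longest increasing subsequence is 11, 21, 32, 37, 38, 41, 42, 45 (positions 3,4,5,6,8,11,17,20), of length 8; no longer one exists.

8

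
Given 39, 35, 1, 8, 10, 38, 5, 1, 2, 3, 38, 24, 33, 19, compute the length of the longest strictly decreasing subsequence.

Scanning left to right, the best length ending at each element is: 39→1, 35→2, 1→3, 8→3, 10→3, 38→2, 5→4, 1→5, 2→5, 3→5, 38→2, 24→3, 33→3, 19→4.
So the longest decreasing subsequence has length 5, e.g. 39, 35, 8, 5, 1.

5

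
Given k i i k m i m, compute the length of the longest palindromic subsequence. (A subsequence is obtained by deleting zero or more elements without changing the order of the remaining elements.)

4

Using dp[i][j] = 2 + dp[i+1][j−1] if the ends match, else max(dp[i+1][j], dp[i][j−1]):
dp[1][7] = 4. A witness is kiik at positions 1,2,3,4.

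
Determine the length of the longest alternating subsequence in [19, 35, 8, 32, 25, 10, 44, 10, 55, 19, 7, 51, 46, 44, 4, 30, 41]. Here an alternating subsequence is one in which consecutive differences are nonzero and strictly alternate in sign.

12

Track the best alternating length ending on an up-step vs a down-step at each position: up/down = 1/1, 2/1, 1/3, 4/3, 4/5, 4/5, 6/1, 4/7, 8/1, 8/9, 1/9, 10/9, 10/11, 10/11, 1/11, 12/11, 12/11.
The maximum over both is 12; one such subsequence is 19, 35, 8, 32, 25, 44, 10, 55, 19, 51, 4, 30.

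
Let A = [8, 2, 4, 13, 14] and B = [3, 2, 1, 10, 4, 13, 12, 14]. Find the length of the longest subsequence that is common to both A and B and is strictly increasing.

4

A longest common strictly increasing subsequence is 2, 4, 13, 14 (length 4); it appears in order in both A and B, and no longer such subsequence exists.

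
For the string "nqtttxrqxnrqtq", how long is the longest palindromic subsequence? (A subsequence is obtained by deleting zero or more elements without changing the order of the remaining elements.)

7

One longest palindromic subsequence is qtqrqtq (positions 2,3,8,11,12,13,14); it reads the same forward and backward, and the interval DP gives dp[1][14] = 7.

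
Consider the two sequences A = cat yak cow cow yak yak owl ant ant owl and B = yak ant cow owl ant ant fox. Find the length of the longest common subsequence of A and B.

Backtracking the LCS table gives one alignment: yak (A2,B1) → cow (A4,B3) → owl (A7,B4) → ant (A8,B5) → ant (A9,B6).
So the longest common subsequence has length 5.

5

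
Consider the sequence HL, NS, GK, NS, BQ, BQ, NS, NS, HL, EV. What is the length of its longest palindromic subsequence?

Using dp[i][j] = 2 + dp[i+1][j−1] if the ends match, else max(dp[i+1][j], dp[i][j−1]):
dp[1][10] = 8. A witness is HL NS NS BQ BQ NS NS HL at positions 1,2,4,5,6,7,8,9.

8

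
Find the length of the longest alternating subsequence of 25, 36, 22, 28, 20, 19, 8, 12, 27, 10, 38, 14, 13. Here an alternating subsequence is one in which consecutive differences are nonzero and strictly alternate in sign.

9

A longest alternating subsequence is 25, 36, 22, 28, 8, 12, 10, 38, 14 (positions 1,2,3,4,7,8,10,11,12); its 8 consecutive differences strictly alternate in sign, and length 9 is optimal.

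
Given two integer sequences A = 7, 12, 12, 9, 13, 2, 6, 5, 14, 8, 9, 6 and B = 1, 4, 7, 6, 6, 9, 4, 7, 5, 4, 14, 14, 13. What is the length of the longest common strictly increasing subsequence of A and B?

For each value that appears in both, track the longest common increasing run ending there.
The best achievable length is 3; one witness is 7, 9, 14 (A-positions 1,4,9, B-positions 3,6,11).

3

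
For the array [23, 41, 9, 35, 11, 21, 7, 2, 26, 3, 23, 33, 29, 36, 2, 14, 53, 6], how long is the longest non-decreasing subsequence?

7

Let dp[i] be the longest non-decreasing subsequence ending at position i. Then dp = [1, 2, 1, 2, 2, 3, 1, 1, 4, 2, 4, 5, 5, 6, 2, 3, 7, 3].
The maximum is 7; one witness is 9, 11, 21, 26, 33, 36, 53 at positions 3,5,6,9,12,14,17.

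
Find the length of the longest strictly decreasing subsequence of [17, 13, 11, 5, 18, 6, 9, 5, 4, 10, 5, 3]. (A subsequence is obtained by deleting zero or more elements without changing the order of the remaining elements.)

7

Let dp[i] be the longest decreasing subsequence ending at position i. Then dp = [1, 2, 3, 4, 1, 4, 4, 5, 6, 4, 5, 7].
The maximum is 7; one witness is 17, 13, 11, 6, 5, 4, 3 at positions 1,2,3,6,8,9,12.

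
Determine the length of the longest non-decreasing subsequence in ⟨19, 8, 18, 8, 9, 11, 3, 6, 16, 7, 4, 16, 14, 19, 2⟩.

7

One longest non-decreasing subsequence is 8, 8, 9, 11, 16, 16, 19 (positions 2,4,5,6,9,12,14), of length 7; no longer one exists.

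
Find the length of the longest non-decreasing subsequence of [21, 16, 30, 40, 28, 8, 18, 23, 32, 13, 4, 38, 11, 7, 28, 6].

Let dp[i] be the longest non-decreasing subsequence ending at position i. Then dp = [1, 1, 2, 3, 2, 1, 2, 3, 4, 2, 1, 5, 2, 2, 4, 2].
The maximum is 5; one witness is 16, 18, 23, 32, 38 at positions 2,7,8,9,12.

5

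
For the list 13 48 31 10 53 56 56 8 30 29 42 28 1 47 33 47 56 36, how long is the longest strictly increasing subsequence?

One longest increasing subsequence is 13, 31, 42, 47, 56 (positions 1,3,11,14,17), of length 5; no longer one exists.

5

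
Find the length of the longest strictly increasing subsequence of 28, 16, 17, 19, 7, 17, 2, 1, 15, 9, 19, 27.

4

One longest increasing subsequence is 16, 17, 19, 27 (positions 2,3,4,12), of length 4; no longer one exists.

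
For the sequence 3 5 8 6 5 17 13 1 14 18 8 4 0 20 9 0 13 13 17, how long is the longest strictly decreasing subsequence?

Let dp[i] be the longest decreasing subsequence ending at position i. Then dp = [1, 1, 1, 2, 3, 1, 2, 4, 2, 1, 3, 4, 5, 1, 3, 5, 3, 3, 2].
The maximum is 5; one witness is 8, 6, 5, 1, 0 at positions 3,4,5,8,13.

5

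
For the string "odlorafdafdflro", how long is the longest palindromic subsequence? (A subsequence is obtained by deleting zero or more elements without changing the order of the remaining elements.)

One longest palindromic subsequence is orfdfdfro (positions 1,5,7,8,10,11,12,14,15); it reads the same forward and backward, and the interval DP gives dp[1][15] = 9.

9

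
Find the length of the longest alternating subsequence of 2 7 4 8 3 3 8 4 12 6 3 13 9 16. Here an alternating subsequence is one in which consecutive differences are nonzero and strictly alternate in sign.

A longest alternating subsequence is 2, 7, 4, 8, 3, 8, 4, 12, 6, 13, 9, 16 (positions 1,2,3,4,5,7,8,9,10,12,13,14); its 11 consecutive differences strictly alternate in sign, and length 12 is optimal.

12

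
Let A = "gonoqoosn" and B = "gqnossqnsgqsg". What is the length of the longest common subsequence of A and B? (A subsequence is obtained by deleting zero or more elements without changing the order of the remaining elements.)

Backtracking the LCS table gives one alignment: g (A1,B1) → o (A2,B4) → n (A3,B8) → q (A5,B11) → s (A8,B12).
So the longest common subsequence has length 5.

5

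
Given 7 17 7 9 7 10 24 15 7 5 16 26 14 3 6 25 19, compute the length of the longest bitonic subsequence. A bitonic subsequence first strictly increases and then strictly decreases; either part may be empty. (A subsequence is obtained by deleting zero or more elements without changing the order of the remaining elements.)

One longest bitonic subsequence is 7, 9, 10, 24, 15, 7, 5, 3 (positions 1,4,6,7,8,9,10,14): it rises to 24 then falls. Length 8 is optimal.

8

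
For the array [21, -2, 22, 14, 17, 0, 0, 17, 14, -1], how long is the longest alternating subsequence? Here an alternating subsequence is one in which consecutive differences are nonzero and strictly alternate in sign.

A longest alternating subsequence is 21, -2, 22, 14, 17, 0, 17, 14 (positions 1,2,3,4,5,6,8,9); its 7 consecutive differences strictly alternate in sign, and length 8 is optimal.

8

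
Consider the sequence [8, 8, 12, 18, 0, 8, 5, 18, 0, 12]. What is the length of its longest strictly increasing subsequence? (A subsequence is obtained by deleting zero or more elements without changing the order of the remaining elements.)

3

Let dp[i] be the longest increasing subsequence ending at position i. Then dp = [1, 1, 2, 3, 1, 2, 2, 3, 1, 3].
The maximum is 3; one witness is 8, 12, 18 at positions 1,3,4.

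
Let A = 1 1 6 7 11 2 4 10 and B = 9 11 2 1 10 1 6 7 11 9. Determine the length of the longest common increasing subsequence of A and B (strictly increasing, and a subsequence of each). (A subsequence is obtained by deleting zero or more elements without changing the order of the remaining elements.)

A longest common strictly increasing subsequence is 1, 6, 7, 11 (length 4); it appears in order in both A and B, and no longer such subsequence exists.

4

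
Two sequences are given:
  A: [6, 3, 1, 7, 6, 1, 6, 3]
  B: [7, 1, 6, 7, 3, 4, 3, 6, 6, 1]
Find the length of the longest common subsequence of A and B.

Backtracking the LCS table gives one alignment: 6 (A1,B3) → 3 (A2,B7) → 6 (A5,B9) → 1 (A6,B10).
So the longest common subsequence has length 4.

4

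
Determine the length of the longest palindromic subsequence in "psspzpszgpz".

7

One longest palindromic subsequence is pspzpsp (positions 1,3,4,5,6,7,10); it reads the same forward and backward, and the interval DP gives dp[1][11] = 7.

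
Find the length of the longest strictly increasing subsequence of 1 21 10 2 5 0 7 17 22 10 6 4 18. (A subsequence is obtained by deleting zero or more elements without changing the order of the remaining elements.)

6

Scanning left to right, the best length ending at each element is: 1→1, 21→2, 10→2, 2→2, 5→3, 0→1, 7→4, 17→5, 22→6, 10→5, 6→4, 4→3, 18→6.
So the longest increasing subsequence has length 6, e.g. 1, 2, 5, 7, 17, 22.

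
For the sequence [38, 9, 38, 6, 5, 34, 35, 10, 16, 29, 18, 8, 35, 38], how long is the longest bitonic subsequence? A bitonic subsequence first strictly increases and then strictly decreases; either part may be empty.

Let inc[i] be the LIS ending at i and dec[i] the longest strictly decreasing subsequence starting at i. inc = [1, 1, 2, 1, 1, 2, 3, 2, 3, 4, 4, 2, 5, 6], dec = [5, 3, 5, 2, 1, 4, 4, 2, 2, 3, 2, 1, 1, 1].
max_i inc[i]+dec[i]−1 = 6, with one witness 9, 38, 35, 29, 18, 8.

6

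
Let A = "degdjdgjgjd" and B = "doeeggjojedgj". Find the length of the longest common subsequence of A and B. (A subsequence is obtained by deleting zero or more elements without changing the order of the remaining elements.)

A longest common subsequence is degjdgj (length 7); the LCS DP confirms no longer common subsequence exists.

7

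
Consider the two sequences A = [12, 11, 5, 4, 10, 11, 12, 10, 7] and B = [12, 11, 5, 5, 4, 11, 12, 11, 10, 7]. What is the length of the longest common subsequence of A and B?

8

A longest common subsequence is 12, 11, 5, 4, 11, 12, 10, 7 (length 8); the LCS DP confirms no longer common subsequence exists.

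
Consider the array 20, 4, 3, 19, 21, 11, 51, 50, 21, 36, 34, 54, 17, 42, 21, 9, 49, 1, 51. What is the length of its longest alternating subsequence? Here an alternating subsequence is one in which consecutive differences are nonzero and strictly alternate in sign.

Track the best alternating length ending on an up-step vs a down-step at each position: up/down = 1/1, 1/2, 1/2, 3/2, 3/1, 3/4, 5/1, 5/6, 5/6, 7/6, 7/8, 9/1, 5/10, 11/10, 11/12, 3/12, 13/10, 1/14, 15/10.
The maximum over both is 15; one such subsequence is 20, 4, 19, 11, 51, 21, 36, 34, 54, 17, 42, 21, 49, 1, 51.

15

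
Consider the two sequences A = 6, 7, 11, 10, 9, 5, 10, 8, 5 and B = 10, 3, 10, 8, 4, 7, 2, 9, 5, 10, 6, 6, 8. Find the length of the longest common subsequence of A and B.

A longest common subsequence is 7, 9, 5, 10, 8 (length 5); the LCS DP confirms no longer common subsequence exists.

5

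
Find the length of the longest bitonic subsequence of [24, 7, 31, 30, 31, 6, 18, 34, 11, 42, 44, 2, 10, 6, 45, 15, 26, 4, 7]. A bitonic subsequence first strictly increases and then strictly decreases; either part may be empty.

Let inc[i] be the LIS ending at i and dec[i] the longest strictly decreasing subsequence starting at i. inc = [1, 1, 2, 2, 3, 1, 2, 4, 2, 5, 6, 1, 2, 2, 7, 3, 4, 2, 3], dec = [6, 3, 7, 6, 6, 2, 5, 5, 4, 4, 4, 1, 3, 2, 3, 2, 2, 1, 1].
max_i inc[i]+dec[i]−1 = 9, with one witness 24, 30, 31, 34, 42, 44, 10, 6, 4.

9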